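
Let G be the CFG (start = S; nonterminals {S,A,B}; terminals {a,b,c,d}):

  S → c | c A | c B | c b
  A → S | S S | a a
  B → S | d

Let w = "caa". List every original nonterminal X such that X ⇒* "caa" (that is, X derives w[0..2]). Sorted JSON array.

Convert to CNF:
  S -> T1 A | T1 B | T1 T2 | c
  A -> S S | T0 T0 | T1 A | T1 B | T1 T2 | c
  B -> T1 A | T1 B | T1 T2 | c | d
  T0 -> a
  T1 -> c
  T2 -> b

Fill CYK table bottom-up (cells [i..j] with 0 ≤ i ≤ j ≤ 2 only):
  cell(0,0) c: {A,B,S,T1}  orig:{A,B,S}
  cell(1,1) a: {T0}  orig:{}
  cell(2,2) a: {T0}  orig:{}
  cell(0,1) ca: ∅
  cell(1,2) aa: {A}
  cell(0,2) caa: {A,B,S}

Original NTs in T[0,2] deriving "caa": ["A", "B", "S"]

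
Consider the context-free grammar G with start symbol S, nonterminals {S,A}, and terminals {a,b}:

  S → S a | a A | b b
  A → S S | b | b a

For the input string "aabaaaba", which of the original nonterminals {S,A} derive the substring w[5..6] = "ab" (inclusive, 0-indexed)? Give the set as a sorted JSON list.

Convert to CNF:
  S -> S T1 | T0 T0 | T1 A
  A -> S S | T0 T1 | b
  T0 -> b
  T1 -> a

CYK table (by increasing span), restricted to cells inside w[5..6]:
  T[5,5] 'a' = {T1}  orig:{}
  T[6,6] 'b' = {A,T0}  orig:{A}
  T[5,6] 'ab' = {S}

Original NTs in T[5,6] deriving "ab": ["S"]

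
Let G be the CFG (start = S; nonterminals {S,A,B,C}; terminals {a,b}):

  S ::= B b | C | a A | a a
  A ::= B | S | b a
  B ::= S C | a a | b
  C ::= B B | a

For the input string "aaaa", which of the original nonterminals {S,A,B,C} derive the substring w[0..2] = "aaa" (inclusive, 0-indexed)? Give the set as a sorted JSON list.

Convert to CNF:
  S -> B B | B T0 | T1 A | T1 T1 | a
  A -> B B | B T0 | S C | T0 T1 | T1 A | T1 T1 | a | b
  B -> S C | T1 T1 | b
  C -> B B | a
  T0 -> b
  T1 -> a

Fill CYK table bottom-up (cells [i..j] with 0 ≤ i ≤ j ≤ 2 only):
  cell(0,0) a: {A,C,S,T1}  orig:{A,C,S}
  cell(1,1) a: {A,C,S,T1}  orig:{A,C,S}
  cell(2,2) a: {A,C,S,T1}  orig:{A,C,S}
  cell(0,1) aa: {A,B,S}
  cell(1,2) aa: {A,B,S}
  cell(0,2) aaa: {A,B,S}

Original NTs in T[0,2] deriving "aaa": ["A", "B", "S"]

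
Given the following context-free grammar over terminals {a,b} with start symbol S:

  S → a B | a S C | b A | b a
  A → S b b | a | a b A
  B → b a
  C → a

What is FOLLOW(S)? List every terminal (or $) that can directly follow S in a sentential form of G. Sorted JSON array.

Compute FIRST by fixpoint:
iter 1:
  A via A→a: +{a}
  B via B→b a: +{b}
  C via C→a: +{a}
  S via S→a B: +{a}
  S via S→b A: +{b}
  FIRST(S)={a,b}  FIRST(A)={a}  FIRST(B)={b}  FIRST(C)={a}
iter 2:
  A via A→S b b: +{b}
  FIRST(S)={a,b}  FIRST(A)={a,b}  FIRST(B)={b}  FIRST(C)={a}
iter 3: done
  FIRST(S)={a,b}  FIRST(A)={a,b}  FIRST(B)={b}  FIRST(C)={a}

Compute FOLLOW by fixpoint:
initialize: $ ∈ FOLLOW(S)
round 1:
  A→S b b: FOLLOW(S) ⊇ FIRST(b) = {b}; new: +{b}
  S→a B: FOLLOW(B) ⊇ FOLLOW(S) ⊇ {$,b}; new: +{$,b}
  S→a S C: FOLLOW(S) ⊇ FIRST(C) = {a}; new: +{a}
  S→a S C: FOLLOW(C) ⊇ FOLLOW(S) ⊇ {$,a,b}; new: +{$,a,b}
  S→b A: FOLLOW(A) ⊇ FOLLOW(S) ⊇ {$,a,b}; new: +{$,a,b}
  FOLLOW[S]={$,a,b}  FOLLOW[A]={$,a,b}  FOLLOW[B]={$,b}  FOLLOW[C]={$,a,b}
round 2:
  S→a B: FOLLOW(B) ⊇ FOLLOW(S) ⊇ {$,a,b}; new: +{a}
  FOLLOW[S]={$,a,b}  FOLLOW[A]={$,a,b}  FOLLOW[B]={$,a,b}  FOLLOW[C]={$,a,b}
round 3: — fixpoint
  FOLLOW[S]={$,a,b}  FOLLOW[A]={$,a,b}  FOLLOW[B]={$,a,b}  FOLLOW[C]={$,a,b}

FOLLOW(S) = ["$", "a", "b"]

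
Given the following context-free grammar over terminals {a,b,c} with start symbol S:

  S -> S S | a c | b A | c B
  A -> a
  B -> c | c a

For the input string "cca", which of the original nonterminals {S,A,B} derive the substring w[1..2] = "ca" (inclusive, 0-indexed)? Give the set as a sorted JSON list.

CNF form of G:
  S -> S S | T0 B | T1 T0 | T2 A
  A -> a
  B -> T0 T1 | c
  T0 -> c
  T1 -> a
  T2 -> b

CYK fill — only the sub-triangle for w[1..2]:
  T[1,1] 'c' = {B,T0}  orig:{B}
  T[2,2] 'a' = {A,T1}  orig:{A}
  T[1,2] 'ca' = {B}

Original NTs in T[1,2] deriving "ca": ["B"]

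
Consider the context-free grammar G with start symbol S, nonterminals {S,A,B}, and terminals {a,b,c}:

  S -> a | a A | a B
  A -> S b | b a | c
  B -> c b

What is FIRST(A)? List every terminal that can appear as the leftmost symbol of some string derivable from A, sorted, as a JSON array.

Compute FIRST by fixpoint:
pass 1:
  A via A→b a: +{b}
  A via A→c: +{c}
  B via B→c b: +{c}
  S via S→a: +{a}
  FIRST(S)={a}  FIRST(A)={b,c}  FIRST(B)={c}
pass 2:
  A via A→S b: +{a}
  FIRST(S)={a}  FIRST(A)={a,b,c}  FIRST(B)={c}
pass 3: — fixpoint
  FIRST(S)={a}  FIRST(A)={a,b,c}  FIRST(B)={c}

FIRST(A) = ["a", "b", "c"]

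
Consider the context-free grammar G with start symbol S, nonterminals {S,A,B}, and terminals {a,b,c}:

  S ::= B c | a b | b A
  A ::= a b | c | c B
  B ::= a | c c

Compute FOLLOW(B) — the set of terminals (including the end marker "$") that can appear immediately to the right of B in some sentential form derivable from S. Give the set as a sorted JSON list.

FIRST sets, iterate to fixpoint:
round 1:
  A via A→a b: +{a}
  A via A→c: +{c}
  B via B→a: +{a}
  B via B→c c: +{c}
  S via S→B c: +{a,c}
  S via S→b A: +{b}
  FIRST(S)={a,b,c}  FIRST(A)={a,c}  FIRST(B)={a,c}
round 2: — fixpoint
  FIRST(S)={a,b,c}  FIRST(A)={a,c}  FIRST(B)={a,c}

Compute FOLLOW by fixpoint:
initialize: $ ∈ FOLLOW(S)
pass 1:
  S→B c: FOLLOW(B) ⊇ FIRST(c) = {c}; new: +{c}
  S→b A: FOLLOW(A) ⊇ FOLLOW(S) ⊇ {$}; new: +{$}
  FOLLOW(S)={$}  FOLLOW(A)={$}  FOLLOW(B)={c}
pass 2:
  A→c B: FOLLOW(B) ⊇ FOLLOW(A) ⊇ {$}; new: +{$}
  FOLLOW(S)={$}  FOLLOW(A)={$}  FOLLOW(B)={$,c}
pass 3: (stable)
  FOLLOW(S)={$}  FOLLOW(A)={$}  FOLLOW(B)={$,c}

FOLLOW(B) = ["$", "c"]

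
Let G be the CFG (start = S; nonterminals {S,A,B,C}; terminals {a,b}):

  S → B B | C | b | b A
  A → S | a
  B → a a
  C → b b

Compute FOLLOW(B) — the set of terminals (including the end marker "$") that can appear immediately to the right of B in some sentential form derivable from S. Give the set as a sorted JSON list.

FIRST iteration:
iter 1:
  A via A→a: +{a}
  B via B→a a: +{a}
  C via C→b b: +{b}
  S via S→B B: +{a}
  S via S→C: +{b}
  FIRST(S)={a,b}  FIRST(A)={a}  FIRST(B)={a}  FIRST(C)={b}
iter 2:
  A via A→S: +{b}
  FIRST(S)={a,b}  FIRST(A)={a,b}  FIRST(B)={a}  FIRST(C)={b}
iter 3: done
  FIRST(S)={a,b}  FIRST(A)={a,b}  FIRST(B)={a}  FIRST(C)={b}

FOLLOW iteration:
seed FOLLOW(S) with $
iter 1:
  S→B B: FOLLOW(B) ⊇ FIRST(B) = {a}; new: +{a}
  S→B B: FOLLOW(B) ⊇ FOLLOW(S) ⊇ {$}; new: +{$}
  S→C: FOLLOW(C) ⊇ FOLLOW(S) ⊇ {$}; new: +{$}
  S→b A: FOLLOW(A) ⊇ FOLLOW(S) ⊇ {$}; new: +{$}
  FOLLOW(S)={$}  FOLLOW(A)={$}  FOLLOW(B)={$,a}  FOLLOW(C)={$}
iter 2: — fixpoint
  FOLLOW(S)={$}  FOLLOW(A)={$}  FOLLOW(B)={$,a}  FOLLOW(C)={$}

FOLLOW(B) = ["$", "a"]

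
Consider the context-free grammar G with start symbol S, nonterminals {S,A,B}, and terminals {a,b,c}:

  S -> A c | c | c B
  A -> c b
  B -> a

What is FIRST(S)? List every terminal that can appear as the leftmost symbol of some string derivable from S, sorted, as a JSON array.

Compute FIRST by fixpoint:
pass 1:
  A via A→c b: +{c}
  B via B→a: +{a}
  S via S→A c: +{c}
  S: {c}  A: {c}  B: {a}
pass 2: — fixpoint
  S: {c}  A: {c}  B: {a}

FIRST(S) = ["c"]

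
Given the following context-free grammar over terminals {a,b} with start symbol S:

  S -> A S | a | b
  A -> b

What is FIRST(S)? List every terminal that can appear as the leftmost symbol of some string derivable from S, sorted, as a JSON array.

Compute FIRST by fixpoint:
[1]
  A via A→b: +{b}
  S via S→A S: +{b}
  S via S→a: +{a}
  S: {a,b}  A: {b}
[2] (no change)
  S: {a,b}  A: {b}

FIRST(S) = ["a", "b"]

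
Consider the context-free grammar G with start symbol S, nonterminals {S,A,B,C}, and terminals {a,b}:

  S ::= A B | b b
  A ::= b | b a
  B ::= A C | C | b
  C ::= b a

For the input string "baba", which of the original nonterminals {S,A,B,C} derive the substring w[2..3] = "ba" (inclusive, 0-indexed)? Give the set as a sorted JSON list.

CNF form of G:
  S -> A B | T0 T0
  A -> T0 T1 | b
  B -> A C | T0 T1 | b
  C -> T0 T1
  T0 -> b
  T1 -> a

Fill CYK table bottom-up (cells [i..j] with 2 ≤ i ≤ j ≤ 3 only):
  T[2,2] 'b' = {A,B,T0}  orig:{A,B}
  T[3,3] 'a' = {T1}  orig:{}
  T[2,3] 'ba' = {A,B,C}

Original NTs in T[2,3] deriving "ba": ["A", "B", "C"]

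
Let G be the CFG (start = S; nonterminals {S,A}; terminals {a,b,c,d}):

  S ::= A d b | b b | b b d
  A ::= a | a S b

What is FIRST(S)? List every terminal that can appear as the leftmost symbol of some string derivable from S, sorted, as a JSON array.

Compute FIRST by fixpoint:
round 1:
  A via A→a: +{a}
  S via S→A d b: +{a}
  S via S→b b: +{b}
  FIRST(S)={a,b}  FIRST(A)={a}
round 2: (no change)
  FIRST(S)={a,b}  FIRST(A)={a}

FIRST(S) = ["a", "b"]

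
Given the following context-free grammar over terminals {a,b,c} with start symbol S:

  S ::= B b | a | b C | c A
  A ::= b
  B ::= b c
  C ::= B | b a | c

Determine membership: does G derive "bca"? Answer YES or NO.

CNF form of G:
  S -> B T0 | T0 C | T1 A | a
  A -> b
  B -> T0 T1
  C -> T0 T1 | T0 T2 | c
  T0 -> b
  T1 -> c
  T2 -> a

CYK table (by increasing span):
  cell(0,0) b: {A,T0}  orig:{A}
  cell(1,1) c: {C,T1}  orig:{C}
  cell(2,2) a: {S,T2}  orig:{S}
  cell(0,1) bc: {B,C,S}
  cell(1,2) ca: ∅
  cell(0,2) bca: ∅

S ∉ T[0,2] ⇒ NO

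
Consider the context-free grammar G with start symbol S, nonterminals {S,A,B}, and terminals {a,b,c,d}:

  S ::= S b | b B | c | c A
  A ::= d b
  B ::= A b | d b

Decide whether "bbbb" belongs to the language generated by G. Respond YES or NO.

Convert to CNF:
  S -> S T1 | T1 B | T2 A | c
  A -> T0 T1
  B -> A T1 | T0 T1
  T0 -> d
  T1 -> b
  T2 -> c

CYK table (by increasing span):
  cell(0,0) b: {T1}  orig:{}
  cell(1,1) b: {T1}  orig:{}
  cell(2,2) b: {T1}  orig:{}
  cell(3,3) b: {T1}  orig:{}
  cell(0,1) bb: ∅
  cell(1,2) bb: ∅
  cell(2,3) bb: ∅
  cell(0,2) bbb: ∅
  cell(1,3) bbb: ∅
  cell(0,3) bbbb: ∅

S ∉ T[0,3] ⇒ NO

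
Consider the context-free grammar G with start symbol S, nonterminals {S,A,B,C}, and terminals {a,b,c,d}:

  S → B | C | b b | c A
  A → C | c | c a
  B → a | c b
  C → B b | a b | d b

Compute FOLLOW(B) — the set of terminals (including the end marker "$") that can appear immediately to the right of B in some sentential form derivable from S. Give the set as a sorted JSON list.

FIRST sets, iterate to fixpoint:
iter 1:
  A via A→c: +{c}
  B via B→a: +{a}
  B via B→c b: +{c}
  C via C→B b: +{a,c}
  C via C→d b: +{d}
  S via S→B: +{a,c}
  S via S→C: +{d}
  S via S→b b: +{b}
  S: {a,b,c,d}  A: {c}  B: {a,c}  C: {a,c,d}
iter 2:
  A via A→C: +{a,d}
  S: {a,b,c,d}  A: {a,c,d}  B: {a,c}  C: {a,c,d}
iter 3: (stable)
  S: {a,b,c,d}  A: {a,c,d}  B: {a,c}  C: {a,c,d}

Compute FOLLOW by fixpoint:
FOLLOW(S) := {$}
pass 1:
  C→B b: FOLLOW(B) ⊇ FIRST(b) = {b}; new: +{b}
  S→B: FOLLOW(B) ⊇ FOLLOW(S) ⊇ {$}; new: +{$}
  S→C: FOLLOW(C) ⊇ FOLLOW(S) ⊇ {$}; new: +{$}
  S→c A: FOLLOW(A) ⊇ FOLLOW(S) ⊇ {$}; new: +{$}
  FOLLOW[S]={$}  FOLLOW[A]={$}  FOLLOW[B]={$,b}  FOLLOW[C]={$}
pass 2: (no change)
  FOLLOW[S]={$}  FOLLOW[A]={$}  FOLLOW[B]={$,b}  FOLLOW[C]={$}

FOLLOW(B) = ["$", "b"]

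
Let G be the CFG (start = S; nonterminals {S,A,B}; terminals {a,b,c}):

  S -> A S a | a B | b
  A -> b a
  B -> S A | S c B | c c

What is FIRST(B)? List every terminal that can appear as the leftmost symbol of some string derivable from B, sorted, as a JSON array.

Compute FIRST by fixpoint:
round 1:
  A via A→b a: +{b}
  B via B→c c: +{c}
  S via S→A S a: +{b}
  S via S→a B: +{a}
  FIRST[S]={a,b}  FIRST[A]={b}  FIRST[B]={c}
round 2:
  B via B→S A: +{a,b}
  FIRST[S]={a,b}  FIRST[A]={b}  FIRST[B]={a,b,c}
round 3: (no change)
  FIRST[S]={a,b}  FIRST[A]={b}  FIRST[B]={a,b,c}

FIRST(B) = ["a", "b", "c"]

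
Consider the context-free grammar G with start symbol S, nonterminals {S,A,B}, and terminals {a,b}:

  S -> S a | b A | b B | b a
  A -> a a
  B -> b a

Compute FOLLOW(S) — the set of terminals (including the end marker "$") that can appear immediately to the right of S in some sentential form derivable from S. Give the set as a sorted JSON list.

FIRST sets, iterate to fixpoint:
[1]
  A via A→a a: +{a}
  B via B→b a: +{b}
  S via S→b A: +{b}
  FIRST[S]={b}  FIRST[A]={a}  FIRST[B]={b}
[2] (no change)
  FIRST[S]={b}  FIRST[A]={a}  FIRST[B]={b}

FOLLOW iteration:
seed FOLLOW(S) with $
iter 1:
  S→S a: FOLLOW(S) ⊇ FIRST(a) = {a}; new: +{a}
  S→b A: FOLLOW(A) ⊇ FOLLOW(S) ⊇ {$,a}; new: +{$,a}
  S→b B: FOLLOW(B) ⊇ FOLLOW(S) ⊇ {$,a}; new: +{$,a}
  FOLLOW[S]={$,a}  FOLLOW[A]={$,a}  FOLLOW[B]={$,a}
iter 2: (no change)
  FOLLOW[S]={$,a}  FOLLOW[A]={$,a}  FOLLOW[B]={$,a}

FOLLOW(S) = ["$", "a"]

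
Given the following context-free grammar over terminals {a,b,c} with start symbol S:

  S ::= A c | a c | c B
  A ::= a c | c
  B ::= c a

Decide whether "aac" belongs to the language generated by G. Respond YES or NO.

Convert to CNF:
  S -> A T1 | T0 T1 | T1 B
  A -> T0 T1 | c
  B -> T1 T0
  T0 -> a
  T1 -> c

CYK table (by increasing span):
  [0..0]={T0}  "a"  orig:{}
  [1..1]={T0}  "a"  orig:{}
  [2..2]={A,T1}  "c"  orig:{A}
  [0..1]=∅  "aa"
  [1..2]={A,S}  "ac"
  [0..2]=∅  "aac"

S ∉ T[0,2] ⇒ NO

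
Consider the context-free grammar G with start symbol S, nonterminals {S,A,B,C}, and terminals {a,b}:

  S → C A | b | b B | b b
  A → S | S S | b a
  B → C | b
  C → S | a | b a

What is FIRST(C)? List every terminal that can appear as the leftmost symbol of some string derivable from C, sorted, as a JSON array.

FIRST iteration:
pass 1:
  A via A→b a: +{b}
  B via B→b: +{b}
  C via C→a: +{a}
  C via C→b a: +{b}
  S via S→C A: +{a,b}
  FIRST[S]={a,b}  FIRST[A]={b}  FIRST[B]={b}  FIRST[C]={a,b}
pass 2:
  A via A→S: +{a}
  B via B→C: +{a}
  FIRST[S]={a,b}  FIRST[A]={a,b}  FIRST[B]={a,b}  FIRST[C]={a,b}
pass 3: — fixpoint
  FIRST[S]={a,b}  FIRST[A]={a,b}  FIRST[B]={a,b}  FIRST[C]={a,b}

FIRST(C) = ["a", "b"]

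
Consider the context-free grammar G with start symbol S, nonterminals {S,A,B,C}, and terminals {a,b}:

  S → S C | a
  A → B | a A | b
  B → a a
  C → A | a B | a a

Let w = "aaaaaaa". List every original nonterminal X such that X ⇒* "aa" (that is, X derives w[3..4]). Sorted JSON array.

Convert to CNF:
  S -> S C | a
  A -> T0 A | T0 T0 | b
  B -> T0 T0
  C -> T0 A | T0 B | T0 T0 | b
  T0 -> a

Fill CYK table bottom-up, restricted to cells inside w[3..4]:
  cell(3,3) a: {S,T0}  orig:{S}
  cell(4,4) a: {S,T0}  orig:{S}
  cell(3,4) aa: {A,B,C}

Original NTs in T[3,4] deriving "aa": ["A", "B", "C"]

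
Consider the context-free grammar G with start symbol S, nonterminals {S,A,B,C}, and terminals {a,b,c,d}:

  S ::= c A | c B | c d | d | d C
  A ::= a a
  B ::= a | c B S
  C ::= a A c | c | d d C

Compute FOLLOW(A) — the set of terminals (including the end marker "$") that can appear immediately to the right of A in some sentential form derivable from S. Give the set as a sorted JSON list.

FIRST iteration:
pass 1:
  A via A→a a: +{a}
  B via B→a: +{a}
  B via B→c B S: +{c}
  C via C→a A c: +{a}
  C via C→c: +{c}
  C via C→d d C: +{d}
  S via S→c A: +{c}
  S via S→d: +{d}
  S: {c,d}  A: {a}  B: {a,c}  C: {a,c,d}
pass 2: (no change)
  S: {c,d}  A: {a}  B: {a,c}  C: {a,c,d}

FOLLOW iteration:
seed FOLLOW(S) with $
round 1:
  B→c B S: FOLLOW(B) ⊇ FIRST(S) = {c,d}; new: +{c,d}
  B→c B S: FOLLOW(S) ⊇ FOLLOW(B) ⊇ {c,d}; new: +{c,d}
  C→a A c: FOLLOW(A) ⊇ FIRST(c) = {c}; new: +{c}
  S→c A: FOLLOW(A) ⊇ FOLLOW(S) ⊇ {$,c,d}; new: +{$,d}
  S→c B: FOLLOW(B) ⊇ FOLLOW(S) ⊇ {$,c,d}; new: +{$}
  S→d C: FOLLOW(C) ⊇ FOLLOW(S) ⊇ {$,c,d}; new: +{$,c,d}
  FOLLOW(S)={$,c,d}  FOLLOW(A)={$,c,d}  FOLLOW(B)={$,c,d}  FOLLOW(C)={$,c,d}
round 2: (stable)
  FOLLOW(S)={$,c,d}  FOLLOW(A)={$,c,d}  FOLLOW(B)={$,c,d}  FOLLOW(C)={$,c,d}

FOLLOW(A) = ["$", "c", "d"]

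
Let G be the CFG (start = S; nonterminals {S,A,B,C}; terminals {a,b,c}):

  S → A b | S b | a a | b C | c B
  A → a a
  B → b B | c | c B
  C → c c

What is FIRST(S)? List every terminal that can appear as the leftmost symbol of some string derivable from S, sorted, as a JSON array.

FIRST sets, iterate to fixpoint:
[1]
  A via A→a a: +{a}
  B via B→b B: +{b}
  B via B→c: +{c}
  C via C→c c: +{c}
  S via S→A b: +{a}
  S via S→b C: +{b}
  S via S→c B: +{c}
  FIRST(S)={a,b,c}  FIRST(A)={a}  FIRST(B)={b,c}  FIRST(C)={c}
[2] — fixpoint
  FIRST(S)={a,b,c}  FIRST(A)={a}  FIRST(B)={b,c}  FIRST(C)={c}

FIRST(S) = ["a", "b", "c"]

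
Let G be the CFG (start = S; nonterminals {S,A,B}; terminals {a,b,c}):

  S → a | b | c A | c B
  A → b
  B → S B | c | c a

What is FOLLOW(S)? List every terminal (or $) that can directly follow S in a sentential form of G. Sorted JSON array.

FIRST iteration:
[1]
  A via A→b: +{b}
  B via B→c: +{c}
  S via S→a: +{a}
  S via S→b: +{b}
  S via S→c A: +{c}
  S: {a,b,c}  A: {b}  B: {c}
[2]
  B via B→S B: +{a,b}
  S: {a,b,c}  A: {b}  B: {a,b,c}
[3] (no change)
  S: {a,b,c}  A: {b}  B: {a,b,c}

Compute FOLLOW by fixpoint:
FOLLOW(S) := {$}
[1]
  B→S B: FOLLOW(S) ⊇ FIRST(B) = {a,b,c}; new: +{a,b,c}
  S→c A: FOLLOW(A) ⊇ FOLLOW(S) ⊇ {$,a,b,c}; new: +{$,a,b,c}
  S→c B: FOLLOW(B) ⊇ FOLLOW(S) ⊇ {$,a,b,c}; new: +{$,a,b,c}
  FOLLOW[S]={$,a,b,c}  FOLLOW[A]={$,a,b,c}  FOLLOW[B]={$,a,b,c}
[2] — fixpoint
  FOLLOW[S]={$,a,b,c}  FOLLOW[A]={$,a,b,c}  FOLLOW[B]={$,a,b,c}

FOLLOW(S) = ["$", "a", "b", "c"]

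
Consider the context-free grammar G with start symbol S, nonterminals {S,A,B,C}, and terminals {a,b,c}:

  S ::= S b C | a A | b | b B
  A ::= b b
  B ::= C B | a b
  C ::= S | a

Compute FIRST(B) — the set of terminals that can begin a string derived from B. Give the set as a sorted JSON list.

Compute FIRST by fixpoint:
pass 1:
  A via A→b b: +{b}
  B via B→a b: +{a}
  C via C→a: +{a}
  S via S→a A: +{a}
  S via S→b: +{b}
  S: {a,b}  A: {b}  B: {a}  C: {a}
pass 2:
  C via C→S: +{b}
  S: {a,b}  A: {b}  B: {a}  C: {a,b}
pass 3:
  B via B→C B: +{b}
  S: {a,b}  A: {b}  B: {a,b}  C: {a,b}
pass 4: done
  S: {a,b}  A: {b}  B: {a,b}  C: {a,b}

FIRST(B) = ["a", "b"]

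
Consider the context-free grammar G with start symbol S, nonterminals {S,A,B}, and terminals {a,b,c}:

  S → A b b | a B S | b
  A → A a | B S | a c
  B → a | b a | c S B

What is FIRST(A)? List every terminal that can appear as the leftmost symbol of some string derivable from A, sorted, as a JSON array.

Compute FIRST by fixpoint:
round 1:
  A via A→a c: +{a}
  B via B→a: +{a}
  B via B→b a: +{b}
  B via B→c S B: +{c}
  S via S→A b b: +{a}
  S via S→b: +{b}
  S: {a,b}  A: {a}  B: {a,b,c}
round 2:
  A via A→B S: +{b,c}
  S via S→A b b: +{c}
  S: {a,b,c}  A: {a,b,c}  B: {a,b,c}
round 3: done
  S: {a,b,c}  A: {a,b,c}  B: {a,b,c}

FIRST(A) = ["a", "b", "c"]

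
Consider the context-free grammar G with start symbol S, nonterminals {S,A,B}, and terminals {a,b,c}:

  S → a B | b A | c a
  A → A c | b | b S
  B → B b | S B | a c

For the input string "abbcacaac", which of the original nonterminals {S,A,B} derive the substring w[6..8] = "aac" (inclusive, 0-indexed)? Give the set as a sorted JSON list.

CNF form of G:
  S -> T0 T2 | T1 A | T2 B
  A -> A T0 | T1 S | b
  B -> B T1 | S B | T2 T0
  T0 -> c
  T1 -> b
  T2 -> a

Fill CYK table bottom-up — only the sub-triangle for w[6..8]:
  [6..6]={T2}  "a"  orig:{}
  [7..7]={T2}  "a"  orig:{}
  [8..8]={T0}  "c"  orig:{}
  [6..7]=∅  "aa"
  [7..8]={B}  "ac"
  [6..8]={S}  "aac"

Original NTs in T[6,8] deriving "aac": ["S"]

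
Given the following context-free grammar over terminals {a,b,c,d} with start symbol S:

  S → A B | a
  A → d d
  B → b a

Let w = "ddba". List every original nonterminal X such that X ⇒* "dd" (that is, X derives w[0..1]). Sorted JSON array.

Convert to CNF:
  S -> A B | a
  A -> T0 T0
  B -> T1 T2
  T0 -> d
  T1 -> b
  T2 -> a

CYK fill — only the sub-triangle for w[0..1]:
  cell(0,0) d: {T0}  orig:{}
  cell(1,1) d: {T0}  orig:{}
  cell(0,1) dd: {A}

Original NTs in T[0,1] deriving "dd": ["A"]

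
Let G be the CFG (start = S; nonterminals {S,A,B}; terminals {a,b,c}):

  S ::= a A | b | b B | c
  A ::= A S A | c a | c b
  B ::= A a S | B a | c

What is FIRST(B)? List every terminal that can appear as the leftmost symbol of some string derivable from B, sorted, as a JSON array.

FIRST iteration:
pass 1:
  A via A→c a: +{c}
  B via B→A a S: +{c}
  S via S→a A: +{a}
  S via S→b: +{b}
  S via S→c: +{c}
  FIRST(S)={a,b,c}  FIRST(A)={c}  FIRST(B)={c}
pass 2: (no change)
  FIRST(S)={a,b,c}  FIRST(A)={c}  FIRST(B)={c}

FIRST(B) = ["c"]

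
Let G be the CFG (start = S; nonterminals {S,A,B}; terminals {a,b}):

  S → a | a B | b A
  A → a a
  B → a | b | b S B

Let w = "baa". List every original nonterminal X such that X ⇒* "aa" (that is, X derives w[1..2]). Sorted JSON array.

CNF form of G:
  S -> T0 B | T1 A | a
  A -> T0 T0
  B -> T1 X2 | a | b
  T0 -> a
  T1 -> b
  X2 -> S B

CYK table (by increasing span), restricted to cells inside w[1..2]:
  T[1,1] 'a' = {B,S,T0}  orig:{B,S}
  T[2,2] 'a' = {B,S,T0}  orig:{B,S}
  T[1,2] 'aa' = {A,S,X2}  orig:{A,S}

Original NTs in T[1,2] deriving "aa": ["A", "S"]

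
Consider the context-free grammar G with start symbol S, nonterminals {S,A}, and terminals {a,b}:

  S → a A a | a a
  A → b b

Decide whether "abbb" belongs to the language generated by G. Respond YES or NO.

CNF form of G:
  S -> T1 T1 | T1 X2
  A -> T0 T0
  T0 -> b
  T1 -> a
  X2 -> A T1

Fill CYK table bottom-up:
  [0..0]={T1}  "a"  orig:{}
  [1..1]={T0}  "b"  orig:{}
  [2..2]={T0}  "b"  orig:{}
  [3..3]={T0}  "b"  orig:{}
  [0..1]=∅  "ab"
  [1..2]={A}  "bb"
  [2..3]={A}  "bb"
  [0..2]=∅  "abb"
  [1..3]=∅  "bbb"
  [0..3]=∅  "abbb"

S ∉ T[0,3] ⇒ NO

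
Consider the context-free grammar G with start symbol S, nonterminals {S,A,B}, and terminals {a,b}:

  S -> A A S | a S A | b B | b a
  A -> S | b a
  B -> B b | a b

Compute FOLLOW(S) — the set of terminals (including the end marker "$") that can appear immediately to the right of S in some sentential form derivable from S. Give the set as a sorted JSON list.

FIRST sets, iterate to fixpoint:
pass 1:
  A via A→b a: +{b}
  B via B→a b: +{a}
  S via S→A A S: +{b}
  S via S→a S A: +{a}
  FIRST(S)={a,b}  FIRST(A)={b}  FIRST(B)={a}
pass 2:
  A via A→S: +{a}
  FIRST(S)={a,b}  FIRST(A)={a,b}  FIRST(B)={a}
pass 3: — fixpoint
  FIRST(S)={a,b}  FIRST(A)={a,b}  FIRST(B)={a}

FOLLOW sets:
seed FOLLOW(S) with $
[1]
  B→B b: FOLLOW(B) ⊇ FIRST(b) = {b}; new: +{b}
  S→A A S: FOLLOW(A) ⊇ FIRST(A) = {a,b}; new: +{a,b}
  S→a S A: FOLLOW(S) ⊇ FIRST(A) = {a,b}; new: +{a,b}
  S→a S A: FOLLOW(A) ⊇ FOLLOW(S) ⊇ {$,a,b}; new: +{$}
  S→b B: FOLLOW(B) ⊇ FOLLOW(S) ⊇ {$,a,b}; new: +{$,a}
  FOLLOW[S]={$,a,b}  FOLLOW[A]={$,a,b}  FOLLOW[B]={$,a,b}
[2] done
  FOLLOW[S]={$,a,b}  FOLLOW[A]={$,a,b}  FOLLOW[B]={$,a,b}

FOLLOW(S) = ["$", "a", "b"]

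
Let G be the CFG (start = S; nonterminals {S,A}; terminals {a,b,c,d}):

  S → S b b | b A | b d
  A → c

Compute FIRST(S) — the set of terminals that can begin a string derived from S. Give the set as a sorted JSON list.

FIRST sets, iterate to fixpoint:
[1]
  A via A→c: +{c}
  S via S→b A: +{b}
  FIRST(S)={b}  FIRST(A)={c}
[2] done
  FIRST(S)={b}  FIRST(A)={c}

FIRST(S) = ["b"]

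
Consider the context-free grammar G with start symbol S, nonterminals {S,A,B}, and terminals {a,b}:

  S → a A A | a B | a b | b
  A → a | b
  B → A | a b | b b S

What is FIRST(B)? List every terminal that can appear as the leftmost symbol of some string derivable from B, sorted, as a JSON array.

FIRST sets, iterate to fixpoint:
round 1:
  A via A→a: +{a}
  A via A→b: +{b}
  B via B→A: +{a,b}
  S via S→a A A: +{a}
  S via S→b: +{b}
  FIRST[S]={a,b}  FIRST[A]={a,b}  FIRST[B]={a,b}
round 2: done
  FIRST[S]={a,b}  FIRST[A]={a,b}  FIRST[B]={a,b}

FIRST(B) = ["a", "b"]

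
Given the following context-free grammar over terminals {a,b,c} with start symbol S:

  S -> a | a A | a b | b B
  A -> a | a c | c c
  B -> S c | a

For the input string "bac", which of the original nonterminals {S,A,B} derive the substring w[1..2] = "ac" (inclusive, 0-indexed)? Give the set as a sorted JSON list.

CNF form of G:
  S -> T0 A | T0 T2 | T2 B | a
  A -> T0 T1 | T1 T1 | a
  B -> S T1 | a
  T0 -> a
  T1 -> c
  T2 -> b

CYK table (by increasing span) — only the sub-triangle for w[1..2]:
  [1..1]={A,B,S,T0}  "a"  orig:{A,B,S}
  [2..2]={T1}  "c"  orig:{}
  [1..2]={A,B}  "ac"

Original NTs in T[1,2] deriving "ac": ["A", "B"]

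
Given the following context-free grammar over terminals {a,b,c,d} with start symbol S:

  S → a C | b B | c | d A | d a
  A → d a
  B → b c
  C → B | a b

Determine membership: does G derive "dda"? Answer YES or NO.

Convert to CNF:
  S -> T0 A | T0 T1 | T1 C | T2 B | c
  A -> T0 T1
  B -> T2 T3
  C -> T1 T2 | T2 T3
  T0 -> d
  T1 -> a
  T2 -> b
  T3 -> c

CYK table (by increasing span):
  [0..0]={T0}  "d"  orig:{}
  [1..1]={T0}  "d"  orig:{}
  [2..2]={T1}  "a"  orig:{}
  [0..1]=∅  "dd"
  [1..2]={A,S}  "da"
  [0..2]={S}  "dda"

S ∈ T[0,2] ⇒ YES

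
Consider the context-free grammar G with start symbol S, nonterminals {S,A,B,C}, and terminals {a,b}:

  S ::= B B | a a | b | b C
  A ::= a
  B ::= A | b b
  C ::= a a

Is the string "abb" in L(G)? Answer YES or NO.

Convert to CNF:
  S -> B B | T0 C | T1 T1 | b
  A -> a
  B -> T0 T0 | a
  C -> T1 T1
  T0 -> b
  T1 -> a

Fill CYK table bottom-up:
  [0..0]={A,B,T1}  "a"  orig:{A,B}
  [1..1]={S,T0}  "b"  orig:{S}
  [2..2]={S,T0}  "b"  orig:{S}
  [0..1]=∅  "ab"
  [1..2]={B}  "bb"
  [0..2]={S}  "abb"

S ∈ T[0,2] ⇒ YES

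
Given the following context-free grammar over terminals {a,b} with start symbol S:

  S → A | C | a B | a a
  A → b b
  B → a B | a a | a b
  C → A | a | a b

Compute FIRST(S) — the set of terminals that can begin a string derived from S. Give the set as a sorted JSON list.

FIRST sets, iterate to fixpoint:
pass 1:
  A via A→b b: +{b}
  B via B→a B: +{a}
  C via C→A: +{b}
  C via C→a: +{a}
  S via S→A: +{b}
  S via S→C: +{a}
  FIRST[S]={a,b}  FIRST[A]={b}  FIRST[B]={a}  FIRST[C]={a,b}
pass 2: (no change)
  FIRST[S]={a,b}  FIRST[A]={b}  FIRST[B]={a}  FIRST[C]={a,b}

FIRST(S) = ["a", "b"]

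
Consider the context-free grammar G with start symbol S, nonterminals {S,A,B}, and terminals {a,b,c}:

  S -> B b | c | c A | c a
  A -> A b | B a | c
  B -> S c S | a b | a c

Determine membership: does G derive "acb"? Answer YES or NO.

CNF form of G:
  S -> B T0 | T2 A | T2 T1 | c
  A -> A T0 | B T1 | c
  B -> S X3 | T1 T0 | T1 T2
  T0 -> b
  T1 -> a
  T2 -> c
  X3 -> T2 S

CYK table (by increasing span):
  T[0,0] 'a' = {T1}  orig:{}
  T[1,1] 'c' = {A,S,T2}  orig:{A,S}
  T[2,2] 'b' = {T0}  orig:{}
  T[0,1] 'ac' = {B}
  T[1,2] 'cb' = {A}
  T[0,2] 'acb' = {S}

S ∈ T[0,2] ⇒ YES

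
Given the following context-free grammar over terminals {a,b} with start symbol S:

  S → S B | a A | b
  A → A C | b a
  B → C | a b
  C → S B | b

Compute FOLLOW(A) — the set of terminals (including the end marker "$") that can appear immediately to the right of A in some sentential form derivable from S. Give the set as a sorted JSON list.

Compute FIRST by fixpoint:
pass 1:
  A via A→b a: +{b}
  B via B→a b: +{a}
  C via C→b: +{b}
  S via S→a A: +{a}
  S via S→b: +{b}
  S: {a,b}  A: {b}  B: {a}  C: {b}
pass 2:
  B via B→C: +{b}
  C via C→S B: +{a}
  S: {a,b}  A: {b}  B: {a,b}  C: {a,b}
pass 3: (no change)
  S: {a,b}  A: {b}  B: {a,b}  C: {a,b}

Compute FOLLOW by fixpoint:
seed FOLLOW(S) with $
[1]
  A→A C: FOLLOW(A) ⊇ FIRST(C) = {a,b}; new: +{a,b}
  A→A C: FOLLOW(C) ⊇ FOLLOW(A) ⊇ {a,b}; new: +{a,b}
  C→S B: FOLLOW(S) ⊇ FIRST(B) = {a,b}; new: +{a,b}
  C→S B: FOLLOW(B) ⊇ FOLLOW(C) ⊇ {a,b}; new: +{a,b}
  S→S B: FOLLOW(B) ⊇ FOLLOW(S) ⊇ {$,a,b}; new: +{$}
  S→a A: FOLLOW(A) ⊇ FOLLOW(S) ⊇ {$,a,b}; new: +{$}
  FOLLOW[S]={$,a,b}  FOLLOW[A]={$,a,b}  FOLLOW[B]={$,a,b}  FOLLOW[C]={a,b}
[2]
  A→A C: FOLLOW(C) ⊇ FOLLOW(A) ⊇ {$,a,b}; new: +{$}
  FOLLOW[S]={$,a,b}  FOLLOW[A]={$,a,b}  FOLLOW[B]={$,a,b}  FOLLOW[C]={$,a,b}
[3] — fixpoint
  FOLLOW[S]={$,a,b}  FOLLOW[A]={$,a,b}  FOLLOW[B]={$,a,b}  FOLLOW[C]={$,a,b}

FOLLOW(A) = ["$", "a", "b"]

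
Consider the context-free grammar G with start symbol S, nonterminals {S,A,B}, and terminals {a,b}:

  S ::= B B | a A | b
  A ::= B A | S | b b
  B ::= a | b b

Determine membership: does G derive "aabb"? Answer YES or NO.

CNF form of G:
  S -> B B | T0 A | b
  A -> B A | B B | T0 A | T1 T1 | b
  B -> T1 T1 | a
  T0 -> a
  T1 -> b

CYK fill:
  [0..0]={B,T0}  "a"  orig:{B}
  [1..1]={B,T0}  "a"  orig:{B}
  [2..2]={A,S,T1}  "b"  orig:{A,S}
  [3..3]={A,S,T1}  "b"  orig:{A,S}
  [0..1]={A,S}  "aa"
  [1..2]={A,S}  "ab"
  [2..3]={A,B}  "bb"
  [0..2]={A,S}  "aab"
  [1..3]={A,S}  "abb"
  [0..3]={A,S}  "aabb"

S ∈ T[0,3] ⇒ YES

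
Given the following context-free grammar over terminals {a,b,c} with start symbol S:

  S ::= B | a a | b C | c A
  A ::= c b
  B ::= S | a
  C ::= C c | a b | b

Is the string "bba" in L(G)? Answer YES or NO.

CNF form of G:
  S -> T0 A | T1 C | T2 T2 | a
  A -> T0 T1
  B -> T0 A | T1 C | T2 T2 | a
  C -> C T0 | T2 T1 | b
  T0 -> c
  T1 -> b
  T2 -> a

Fill CYK table bottom-up:
  T[0,0] 'b' = {C,T1}  orig:{C}
  T[1,1] 'b' = {C,T1}  orig:{C}
  T[2,2] 'a' = {B,S,T2}  orig:{B,S}
  T[0,1] 'bb' = {B,S}
  T[1,2] 'ba' = ∅
  T[0,2] 'bba' = ∅

S ∉ T[0,2] ⇒ NO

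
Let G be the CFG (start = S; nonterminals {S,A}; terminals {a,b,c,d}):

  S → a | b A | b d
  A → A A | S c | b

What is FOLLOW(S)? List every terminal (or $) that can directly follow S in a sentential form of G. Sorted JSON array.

FIRST sets, iterate to fixpoint:
pass 1:
  A via A→b: +{b}
  S via S→a: +{a}
  S via S→b A: +{b}
  FIRST[S]={a,b}  FIRST[A]={b}
pass 2:
  A via A→S c: +{a}
  FIRST[S]={a,b}  FIRST[A]={a,b}
pass 3: done
  FIRST[S]={a,b}  FIRST[A]={a,b}

FOLLOW sets:
initialize: $ ∈ FOLLOW(S)
[1]
  A→A A: FOLLOW(A) ⊇ FIRST(A) = {a,b}; new: +{a,b}
  A→S c: FOLLOW(S) ⊇ FIRST(c) = {c}; new: +{c}
  S→b A: FOLLOW(A) ⊇ FOLLOW(S) ⊇ {$,c}; new: +{$,c}
  S: {$,c}  A: {$,a,b,c}
[2] (stable)
  S: {$,c}  A: {$,a,b,c}

FOLLOW(S) = ["$", "c"]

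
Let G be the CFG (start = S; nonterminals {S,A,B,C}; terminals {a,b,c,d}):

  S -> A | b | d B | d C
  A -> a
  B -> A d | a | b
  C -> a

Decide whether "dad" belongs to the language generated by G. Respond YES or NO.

Convert to CNF:
  S -> T0 B | T0 C | a | b
  A -> a
  B -> A T0 | a | b
  C -> a
  T0 -> d

Fill CYK table bottom-up:
  T[0,0] 'd' = {T0}  orig:{}
  T[1,1] 'a' = {A,B,C,S}
  T[2,2] 'd' = {T0}  orig:{}
  T[0,1] 'da' = {S}
  T[1,2] 'ad' = {B}
  T[0,2] 'dad' = {S}

S ∈ T[0,2] ⇒ YES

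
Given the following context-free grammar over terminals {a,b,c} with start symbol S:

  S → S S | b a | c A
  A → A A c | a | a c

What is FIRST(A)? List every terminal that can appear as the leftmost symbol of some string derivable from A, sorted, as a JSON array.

Compute FIRST by fixpoint:
iter 1:
  A via A→a: +{a}
  S via S→b a: +{b}
  S via S→c A: +{c}
  S: {b,c}  A: {a}
iter 2: (stable)
  S: {b,c}  A: {a}

FIRST(A) = ["a"]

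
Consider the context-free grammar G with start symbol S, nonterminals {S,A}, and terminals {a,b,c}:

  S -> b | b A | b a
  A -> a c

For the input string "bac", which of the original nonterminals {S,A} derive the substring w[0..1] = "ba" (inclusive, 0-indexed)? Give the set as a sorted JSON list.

Convert to CNF:
  S -> T2 A | T2 T0 | b
  A -> T0 T1
  T0 -> a
  T1 -> c
  T2 -> b

CYK fill, restricted to cells inside w[0..1]:
  [0..0]={S,T2}  "b"  orig:{S}
  [1..1]={T0}  "a"  orig:{}
  [0..1]={S}  "ba"

Original NTs in T[0,1] deriving "ba": ["S"]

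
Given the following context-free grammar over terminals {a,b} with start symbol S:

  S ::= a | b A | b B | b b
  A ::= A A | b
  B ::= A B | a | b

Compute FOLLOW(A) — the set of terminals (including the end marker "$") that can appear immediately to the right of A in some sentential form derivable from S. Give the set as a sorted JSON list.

FIRST iteration:
[1]
  A via A→b: +{b}
  B via B→A B: +{b}
  B via B→a: +{a}
  S via S→a: +{a}
  S via S→b A: +{b}
  FIRST[S]={a,b}  FIRST[A]={b}  FIRST[B]={a,b}
[2] (no change)
  FIRST[S]={a,b}  FIRST[A]={b}  FIRST[B]={a,b}

FOLLOW iteration:
seed FOLLOW(S) with $
round 1:
  A→A A: FOLLOW(A) ⊇ FIRST(A) = {b}; new: +{b}
  B→A B: FOLLOW(A) ⊇ FIRST(B) = {a,b}; new: +{a}
  S→b A: FOLLOW(A) ⊇ FOLLOW(S) ⊇ {$}; new: +{$}
  S→b B: FOLLOW(B) ⊇ FOLLOW(S) ⊇ {$}; new: +{$}
  FOLLOW(S)={$}  FOLLOW(A)={$,a,b}  FOLLOW(B)={$}
round 2: (no change)
  FOLLOW(S)={$}  FOLLOW(A)={$,a,b}  FOLLOW(B)={$}

FOLLOW(A) = ["$", "a", "b"]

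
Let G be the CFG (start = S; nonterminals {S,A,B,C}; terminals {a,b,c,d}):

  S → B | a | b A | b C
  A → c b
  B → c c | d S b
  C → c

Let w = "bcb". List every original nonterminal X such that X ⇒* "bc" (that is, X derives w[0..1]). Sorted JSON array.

Convert to CNF:
  S -> T0 T0 | T1 A | T1 C | T2 X4 | a
  A -> T0 T1
  B -> T0 T0 | T2 X3
  C -> c
  T0 -> c
  T1 -> b
  T2 -> d
  X3 -> S T1
  X4 -> S T1

CYK fill, restricted to cells inside w[0..1]:
  T[0,0] 'b' = {T1}  orig:{}
  T[1,1] 'c' = {C,T0}  orig:{C}
  T[0,1] 'bc' = {S}

Original NTs in T[0,1] deriving "bc": ["S"]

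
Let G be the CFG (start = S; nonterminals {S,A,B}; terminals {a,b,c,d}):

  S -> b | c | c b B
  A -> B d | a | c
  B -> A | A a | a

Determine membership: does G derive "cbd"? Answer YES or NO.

Convert to CNF:
  S -> T2 X4 | b | c
  A -> B T0 | a | c
  B -> A T1 | B T0 | a | c
  T0 -> d
  T1 -> a
  T2 -> c
  T3 -> b
  X4 -> T3 B

Fill CYK table bottom-up:
  cell(0,0) c: {A,B,S,T2}  orig:{A,B,S}
  cell(1,1) b: {S,T3}  orig:{S}
  cell(2,2) d: {T0}  orig:{}
  cell(0,1) cb: ∅
  cell(1,2) bd: ∅
  cell(0,2) cbd: ∅

S ∉ T[0,2] ⇒ NO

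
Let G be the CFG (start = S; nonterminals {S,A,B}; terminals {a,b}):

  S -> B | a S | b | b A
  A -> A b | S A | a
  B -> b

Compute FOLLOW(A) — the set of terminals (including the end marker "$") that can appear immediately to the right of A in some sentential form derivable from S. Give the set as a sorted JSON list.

FIRST sets, iterate to fixpoint:
pass 1:
  A via A→a: +{a}
  B via B→b: +{b}
  S via S→B: +{b}
  S via S→a S: +{a}
  FIRST(S)={a,b}  FIRST(A)={a}  FIRST(B)={b}
pass 2:
  A via A→S A: +{b}
  FIRST(S)={a,b}  FIRST(A)={a,b}  FIRST(B)={b}
pass 3: — fixpoint
  FIRST(S)={a,b}  FIRST(A)={a,b}  FIRST(B)={b}

Compute FOLLOW by fixpoint:
FOLLOW(S) := {$}
round 1:
  A→A b: FOLLOW(A) ⊇ FIRST(b) = {b}; new: +{b}
  A→S A: FOLLOW(S) ⊇ FIRST(A) = {a,b}; new: +{a,b}
  S→B: FOLLOW(B) ⊇ FOLLOW(S) ⊇ {$,a,b}; new: +{$,a,b}
  S→b A: FOLLOW(A) ⊇ FOLLOW(S) ⊇ {$,a,b}; new: +{$,a}
  FOLLOW(S)={$,a,b}  FOLLOW(A)={$,a,b}  FOLLOW(B)={$,a,b}
round 2: done
  FOLLOW(S)={$,a,b}  FOLLOW(A)={$,a,b}  FOLLOW(B)={$,a,b}

FOLLOW(A) = ["$", "a", "b"]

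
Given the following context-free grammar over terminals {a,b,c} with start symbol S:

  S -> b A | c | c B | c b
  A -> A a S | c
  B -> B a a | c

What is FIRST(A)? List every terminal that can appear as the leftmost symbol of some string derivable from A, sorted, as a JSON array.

Compute FIRST by fixpoint:
[1]
  A via A→c: +{c}
  B via B→c: +{c}
  S via S→b A: +{b}
  S via S→c: +{c}
  FIRST[S]={b,c}  FIRST[A]={c}  FIRST[B]={c}
[2] done
  FIRST[S]={b,c}  FIRST[A]={c}  FIRST[B]={c}

FIRST(A) = ["c"]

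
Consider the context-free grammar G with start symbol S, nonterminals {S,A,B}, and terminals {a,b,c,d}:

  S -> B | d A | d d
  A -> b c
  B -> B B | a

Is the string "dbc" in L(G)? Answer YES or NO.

Convert to CNF:
  S -> B B | T2 A | T2 T2 | a
  A -> T0 T1
  B -> B B | a
  T0 -> b
  T1 -> c
  T2 -> d

CYK fill:
  T[0,0] 'd' = {T2}  orig:{}
  T[1,1] 'b' = {T0}  orig:{}
  T[2,2] 'c' = {T1}  orig:{}
  T[0,1] 'db' = ∅
  T[1,2] 'bc' = {A}
  T[0,2] 'dbc' = {S}

S ∈ T[0,2] ⇒ YES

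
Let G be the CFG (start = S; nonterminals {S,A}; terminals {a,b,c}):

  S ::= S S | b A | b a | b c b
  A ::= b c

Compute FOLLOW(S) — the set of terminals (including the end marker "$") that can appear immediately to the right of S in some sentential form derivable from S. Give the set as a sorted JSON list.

FIRST iteration:
pass 1:
  A via A→b c: +{b}
  S via S→b A: +{b}
  S: {b}  A: {b}
pass 2: (stable)
  S: {b}  A: {b}

Compute FOLLOW by fixpoint:
FOLLOW(S) := {$}
iter 1:
  S→S S: FOLLOW(S) ⊇ FIRST(S) = {b}; new: +{b}
  S→b A: FOLLOW(A) ⊇ FOLLOW(S) ⊇ {$,b}; new: +{$,b}
  FOLLOW(S)={$,b}  FOLLOW(A)={$,b}
iter 2: done
  FOLLOW(S)={$,b}  FOLLOW(A)={$,b}

FOLLOW(S) = ["$", "b"]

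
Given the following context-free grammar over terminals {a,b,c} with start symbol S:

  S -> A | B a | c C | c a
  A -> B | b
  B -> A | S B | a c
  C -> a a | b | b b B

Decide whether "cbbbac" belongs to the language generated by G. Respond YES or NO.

Convert to CNF:
  S -> B T0 | S B | T0 T1 | T1 C | T1 T0 | b
  A -> S B | T0 T1 | b
  B -> S B | T0 T1 | b
  C -> T0 T0 | T2 X3 | b
  T0 -> a
  T1 -> c
  T2 -> b
  X3 -> T2 B

Fill CYK table bottom-up:
  [0..0]={T1}  "c"  orig:{}
  [1..1]={A,B,C,S,T2}  "b"  orig:{A,B,C,S}
  [2..2]={A,B,C,S,T2}  "b"  orig:{A,B,C,S}
  [3..3]={A,B,C,S,T2}  "b"  orig:{A,B,C,S}
  [4..4]={T0}  "a"  orig:{}
  [5..5]={T1}  "c"  orig:{}
  [0..1]={S}  "cb"
  [1..2]={A,B,S,X3}  "bb"  orig:{A,B,S}
  [2..3]={A,B,S,X3}  "bb"  orig:{A,B,S}
  [3..4]={S}  "ba"
  [4..5]={A,B,S}  "ac"
  [0..2]={A,B,S}  "cbb"
  [1..3]={A,B,C,S,X3}  "bbb"  orig:{A,B,C,S}
  [2..4]={S}  "bba"
  [3..5]={A,B,S,X3}  "bac"  orig:{A,B,S}
  [0..3]={A,B,S}  "cbbb"
  [1..4]={S}  "bbba"
  [2..5]={A,B,C,S,X3}  "bbac"  orig:{A,B,C,S}
  [0..4]={S}  "cbbba"
  [1..5]={A,B,C,S,X3}  "bbbac"  orig:{A,B,C,S}
  [0..5]={A,B,S}  "cbbbac"

S ∈ T[0,5] ⇒ YES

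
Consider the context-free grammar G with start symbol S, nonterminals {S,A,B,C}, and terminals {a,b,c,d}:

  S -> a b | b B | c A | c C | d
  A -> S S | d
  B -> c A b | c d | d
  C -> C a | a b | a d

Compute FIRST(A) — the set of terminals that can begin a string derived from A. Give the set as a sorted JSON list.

FIRST sets, iterate to fixpoint:
[1]
  A via A→d: +{d}
  B via B→c A b: +{c}
  B via B→d: +{d}
  C via C→a b: +{a}
  S via S→a b: +{a}
  S via S→b B: +{b}
  S via S→c A: +{c}
  S via S→d: +{d}
  FIRST(S)={a,b,c,d}  FIRST(A)={d}  FIRST(B)={c,d}  FIRST(C)={a}
[2]
  A via A→S S: +{a,b,c}
  FIRST(S)={a,b,c,d}  FIRST(A)={a,b,c,d}  FIRST(B)={c,d}  FIRST(C)={a}
[3] — fixpoint
  FIRST(S)={a,b,c,d}  FIRST(A)={a,b,c,d}  FIRST(B)={c,d}  FIRST(C)={a}

FIRST(A) = ["a", "b", "c", "d"]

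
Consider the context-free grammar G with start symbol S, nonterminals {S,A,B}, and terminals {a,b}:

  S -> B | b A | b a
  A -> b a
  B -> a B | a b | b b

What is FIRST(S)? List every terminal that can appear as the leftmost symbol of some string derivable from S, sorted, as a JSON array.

Compute FIRST by fixpoint:
round 1:
  A via A→b a: +{b}
  B via B→a B: +{a}
  B via B→b b: +{b}
  S via S→B: +{a,b}
  FIRST(S)={a,b}  FIRST(A)={b}  FIRST(B)={a,b}
round 2: — fixpoint
  FIRST(S)={a,b}  FIRST(A)={b}  FIRST(B)={a,b}

FIRST(S) = ["a", "b"]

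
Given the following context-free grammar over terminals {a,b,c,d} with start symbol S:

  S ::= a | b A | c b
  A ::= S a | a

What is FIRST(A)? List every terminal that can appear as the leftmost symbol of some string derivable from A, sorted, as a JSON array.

FIRST iteration:
iter 1:
  A via A→a: +{a}
  S via S→a: +{a}
  S via S→b A: +{b}
  S via S→c b: +{c}
  FIRST[S]={a,b,c}  FIRST[A]={a}
iter 2:
  A via A→S a: +{b,c}
  FIRST[S]={a,b,c}  FIRST[A]={a,b,c}
iter 3: — fixpoint
  FIRST[S]={a,b,c}  FIRST[A]={a,b,c}

FIRST(A) = ["a", "b", "c"]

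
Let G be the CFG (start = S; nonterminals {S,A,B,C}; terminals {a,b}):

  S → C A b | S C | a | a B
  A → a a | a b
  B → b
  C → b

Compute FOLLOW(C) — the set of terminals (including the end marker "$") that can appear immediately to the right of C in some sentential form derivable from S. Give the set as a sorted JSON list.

FIRST iteration:
round 1:
  A via A→a a: +{a}
  B via B→b: +{b}
  C via C→b: +{b}
  S via S→C A b: +{b}
  S via S→a: +{a}
  FIRST(S)={a,b}  FIRST(A)={a}  FIRST(B)={b}  FIRST(C)={b}
round 2: done
  FIRST(S)={a,b}  FIRST(A)={a}  FIRST(B)={b}  FIRST(C)={b}

FOLLOW iteration:
FOLLOW(S) := {$}
pass 1:
  S→C A b: FOLLOW(C) ⊇ FIRST(A) = {a}; new: +{a}
  S→C A b: FOLLOW(A) ⊇ FIRST(b) = {b}; new: +{b}
  S→S C: FOLLOW(S) ⊇ FIRST(C) = {b}; new: +{b}
  S→S C: FOLLOW(C) ⊇ FOLLOW(S) ⊇ {$,b}; new: +{$,b}
  S→a B: FOLLOW(B) ⊇ FOLLOW(S) ⊇ {$,b}; new: +{$,b}
  FOLLOW(S)={$,b}  FOLLOW(A)={b}  FOLLOW(B)={$,b}  FOLLOW(C)={$,a,b}
pass 2: (stable)
  FOLLOW(S)={$,b}  FOLLOW(A)={b}  FOLLOW(B)={$,b}  FOLLOW(C)={$,a,b}

FOLLOW(C) = ["$", "a", "b"]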